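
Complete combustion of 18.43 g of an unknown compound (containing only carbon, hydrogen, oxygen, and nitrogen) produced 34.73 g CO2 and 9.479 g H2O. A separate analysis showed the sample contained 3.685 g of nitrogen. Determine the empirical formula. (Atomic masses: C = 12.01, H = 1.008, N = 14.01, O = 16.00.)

C3H4NO

mol C = 34.73 / 44.01 = 0.7891; mass C = 0.7891 × 12.01 = 9.478 g
mol H = 2 × (9.479 / 18.02) = 1.052; mass H = 1.052 × 1.008 = 1.060 g
mol N = 3.685 / 14.01 = 0.2630
mass O = 18.43 − (14.22) = 4.207 g → mol O = 0.2629
Ratios (÷ 0.2629): C 3.001, H 4.001, N 1.000, O 1.000
≈ 3:4:1:1 → C3H4NO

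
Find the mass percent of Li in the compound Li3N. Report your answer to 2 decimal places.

59.78%

Molar mass = 3(6.94) + 1(14.01) = 34.830 g/mol
Mass of Li per mole = 3 × 6.94 = 20.820 g
% Li = 20.820 / 34.830 × 100 = 59.78%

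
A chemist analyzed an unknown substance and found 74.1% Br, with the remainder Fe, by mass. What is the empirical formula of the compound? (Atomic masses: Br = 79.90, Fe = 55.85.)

Br2Fe

Assume 100 g: 74.1 g Br, 25.9 g Fe.
n(Br) = 74.1/79.90 = 0.9274, n(Fe) = 25.9/55.85 = 0.4637
Divide by the smallest (0.4637 mol Fe): Br 2.000, Fe 1.000
→ Br2Fe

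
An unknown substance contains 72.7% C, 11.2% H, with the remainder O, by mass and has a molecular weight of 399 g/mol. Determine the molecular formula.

Assume 100 g: 72.7 g C, 11.2 g H, 16.1 g O.
C: 72.7 g ÷ 12.01 g/mol = 6.053 mol
H: 11.2 g ÷ 1.008 g/mol = 11.11 mol
O: 16.1 g ÷ 16.00 g/mol = 1.006 mol
Divide by the smallest (1.006 mol O): C 6.016, H 11.042, O 1.000
≈ 6:11:1 → C6H11O
Empirical-formula mass = 99.15 g/mol
n = 399 / 99.15 = 4.02 ≈ 4
Molecular formula = (C6H11O)×4 = C24H44O4

C24H44O4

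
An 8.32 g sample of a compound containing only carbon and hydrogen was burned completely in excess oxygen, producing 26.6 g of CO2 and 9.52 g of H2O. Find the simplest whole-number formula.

C4H7

mol C = 26.6 / 44.01 = 0.6044; mass C = 0.6044 × 12.01 = 7.259 g
mol H = 2 × (9.52 / 18.02) = 1.057; mass H = 1.057 × 1.008 = 1.065 g
Ratios (÷ 0.6044): C 1.000, H 1.748
Scaling by 4: C 4.00, H 6.99 → C4H7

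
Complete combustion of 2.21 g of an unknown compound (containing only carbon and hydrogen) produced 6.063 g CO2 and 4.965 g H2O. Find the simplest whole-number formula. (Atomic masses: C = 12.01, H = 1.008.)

mol C = 6.063 / 44.01 = 0.1378; mass C = 0.1378 × 12.01 = 1.655 g
mol H = 2 × (4.965 / 18.02) = 0.5511; mass H = 0.5511 × 1.008 = 0.5555 g
Smallest is C at 0.1378 mol; normalising gives C 1.000, H 4.000
→ CH4

CH4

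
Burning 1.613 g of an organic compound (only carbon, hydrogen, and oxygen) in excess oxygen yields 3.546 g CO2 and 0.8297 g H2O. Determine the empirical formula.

C7H8O3

mol C = 3.546 / 44.01 = 0.08057; mass C = 0.08057 × 12.01 = 0.9677 g
mol H = 2 × (0.8297 / 18.02) = 0.09209; mass H = 0.09209 × 1.008 = 0.09282 g
mass O = 1.613 − (1.061) = 0.5525 g → mol O = 0.03453
Smallest is O at 0.03453 mol; normalising gives C 2.333, H 2.667, O 1.000
Scaling by 3: C 7.00, H 8.00, O 3.00 → C7H8O3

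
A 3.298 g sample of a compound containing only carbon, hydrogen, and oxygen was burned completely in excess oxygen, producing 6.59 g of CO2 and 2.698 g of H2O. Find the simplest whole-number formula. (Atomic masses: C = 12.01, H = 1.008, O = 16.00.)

mol C = 6.59 / 44.01 = 0.1497; mass C = 0.1497 × 12.01 = 1.798 g
mol H = 2 × (2.698 / 18.02) = 0.2994; mass H = 0.2994 × 1.008 = 0.3018 g
mass O = 3.298 − (2.100) = 1.198 g → mol O = 0.07486
Ratios (÷ 0.07486): C 2.000, H 4.000, O 1.000
≈ 2:4:1 → C2H4O

C2H4O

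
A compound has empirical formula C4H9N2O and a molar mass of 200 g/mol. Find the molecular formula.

Empirical-formula mass = 101.13 g/mol
n = 200 / 101.13 = 1.98 ≈ 2
Molecular formula = (C4H9N2O)2 = C8H18N4O2

C8H18N4O2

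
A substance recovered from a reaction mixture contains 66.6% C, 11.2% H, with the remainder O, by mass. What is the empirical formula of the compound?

Assume 100 g: 66.6 g C, 11.2 g H, 22.2 g O.
C: 66.6 g ÷ 12.01 g/mol = 5.545 mol
H: 11.2 g ÷ 1.008 g/mol = 11.11 mol
O: 22.2 g ÷ 16.00 g/mol = 1.387 mol
Divide by the smallest (1.387 mol O): C 3.997, H 8.008, O 1.000
≈ 4:8:1 → C4H8O

C4H8O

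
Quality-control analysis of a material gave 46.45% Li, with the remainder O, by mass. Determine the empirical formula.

Li2O

Assume 100 g: 46.45 g Li, 53.55 g O.
Li: 46.45 g ÷ 6.94 g/mol = 6.693 mol
O: 53.55 g ÷ 16.00 g/mol = 3.347 mol
Ratios (÷ 3.347): Li 2.000, O 1.000
Ratio ≈ 2:1, so the empirical formula is Li2O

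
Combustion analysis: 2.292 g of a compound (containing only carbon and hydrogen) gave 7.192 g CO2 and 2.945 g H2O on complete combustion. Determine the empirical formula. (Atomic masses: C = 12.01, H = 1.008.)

CH2

mol C = 7.192 / 44.01 = 0.1634; mass C = 0.1634 × 12.01 = 1.963 g
mol H = 2 × (2.945 / 18.02) = 0.3269; mass H = 0.3269 × 1.008 = 0.3295 g
Smallest is C at 0.1634 mol; normalising gives C 1.000, H 2.000
≈ 1:2 → CH2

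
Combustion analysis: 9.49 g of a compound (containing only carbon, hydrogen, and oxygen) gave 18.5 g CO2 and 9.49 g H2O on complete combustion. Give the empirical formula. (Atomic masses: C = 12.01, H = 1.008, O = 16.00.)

mol C = 18.5 / 44.01 = 0.4204; mass C = 0.4204 × 12.01 = 5.049 g
mol H = 2 × (9.49 / 18.02) = 1.053; mass H = 1.053 × 1.008 = 1.062 g
mass O = 9.49 − (6.110) = 3.380 g → mol O = 0.2112
Smallest is O at 0.2112 mol; normalising gives C 1.990, H 4.986, O 1.000
Ratio ≈ 2:5:1, so the empirical formula is C2H5O

C2H5O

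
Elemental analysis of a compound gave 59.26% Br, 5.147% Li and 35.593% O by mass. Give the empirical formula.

BrLiO3

Assume 100 g: 59.26 g Br, 5.147 g Li, 35.593 g O.
Br: 59.26 g ÷ 79.90 g/mol = 0.7417 mol
Li: 5.147 g ÷ 6.94 g/mol = 0.7416 mol
O: 35.593 g ÷ 16.00 g/mol = 2.225 mol
Divide by the smallest (0.7416 mol Li): Br 1.000, Li 1.000, O 3.000
≈ 1:1:3 → BrLiO3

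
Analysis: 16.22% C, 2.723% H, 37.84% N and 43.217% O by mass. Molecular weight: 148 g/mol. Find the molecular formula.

C2H4N4O4

Assume 100 g: 16.22 g C, 2.723 g H, 37.84 g N, 43.217 g O.
C: 16.22 g ÷ 12.01 g/mol = 1.351 mol
H: 2.723 g ÷ 1.008 g/mol = 2.701 mol
N: 37.84 g ÷ 14.01 g/mol = 2.701 mol
O: 43.217 g ÷ 16.00 g/mol = 2.701 mol
Ratios (÷ 1.351): C 1.000, H 2.000, N 2.000, O 2.000
Ratio ≈ 1:2:2:2, so the empirical formula is CH2N2O2
Empirical-formula mass = 74.05 g/mol
n = 148 / 74.05 = 2.00 ≈ 2
Molecular formula = (CH2N2O2)×2 = C2H4N4O4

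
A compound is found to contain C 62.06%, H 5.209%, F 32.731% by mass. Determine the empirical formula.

Assume 100 g: 62.06 g C, 5.209 g H, 32.731 g F.
C: 62.06 g ÷ 12.01 g/mol = 5.167 mol
H: 5.209 g ÷ 1.008 g/mol = 5.168 mol
F: 32.731 g ÷ 19.00 g/mol = 1.723 mol
Divide by the smallest (1.723 mol F): C 3.000, H 3.000, F 1.000
≈ 3:3:1 → C3H3F

C3H3F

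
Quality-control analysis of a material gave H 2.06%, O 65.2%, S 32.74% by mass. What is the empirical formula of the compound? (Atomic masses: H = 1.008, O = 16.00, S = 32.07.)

H2O4S

Assume 100 g: 2.06 g H, 65.2 g O, 32.74 g S.
H: 2.06 g ÷ 1.008 g/mol = 2.044 mol
O: 65.2 g ÷ 16.00 g/mol = 4.075 mol
S: 32.74 g ÷ 32.07 g/mol = 1.021 mol
Divide by the smallest (1.021 mol S): H 2.002, O 3.992, S 1.000
→ H2O4S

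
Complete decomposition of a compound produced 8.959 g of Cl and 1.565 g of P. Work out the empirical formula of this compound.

Cl5P

Moles — Cl: 8.959 / 35.45 = 0.2527 mol; P: 1.565 / 30.97 = 0.05053 mol
Divide by the smallest (0.05053 mol P): Cl 5.001, P 1.000
Ratio ≈ 5:1, so the empirical formula is Cl5P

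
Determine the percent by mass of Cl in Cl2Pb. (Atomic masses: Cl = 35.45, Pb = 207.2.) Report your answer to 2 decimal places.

25.49%

Molar mass = 2(35.45) + 1(207.2) = 278.100 g/mol
Mass of Cl per mole = 2 × 35.45 = 70.900 g
% Cl = 70.900 / 278.100 × 100 = 25.49%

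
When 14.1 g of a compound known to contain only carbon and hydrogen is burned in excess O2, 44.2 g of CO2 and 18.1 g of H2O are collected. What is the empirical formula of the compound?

mol C = 44.2 / 44.01 = 1.004; mass C = 1.004 × 12.01 = 12.06 g
mol H = 2 × (18.1 / 18.02) = 2.009; mass H = 2.009 × 1.008 = 2.025 g
Ratios (÷ 1.004): C 1.000, H 2.000
Ratio ≈ 1:2, so the empirical formula is CH2

CH2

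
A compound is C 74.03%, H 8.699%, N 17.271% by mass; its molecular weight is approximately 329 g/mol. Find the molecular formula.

Assume 100 g: 74.03 g C, 8.699 g H, 17.271 g N.
n(C) = 74.03/12.01 = 6.164, n(H) = 8.699/1.008 = 8.63, n(N) = 17.271/14.01 = 1.233
Ratios (÷ 1.233): C 5.000, H 7.001, N 1.000
→ C5H7N
Empirical-formula mass = 81.12 g/mol
n = 329 / 81.12 = 4.06 ≈ 4
Molecular formula = (C5H7N)×4 = C20H28N4

C20H28N4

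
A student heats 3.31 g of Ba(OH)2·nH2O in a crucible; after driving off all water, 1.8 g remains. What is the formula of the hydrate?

Ba(OH)2·8H2O

Mass of water lost = 3.31 − 1.8 = 1.51 g → 1.51 / 18.02 = 0.0838 mol H2O
Molar mass of Ba(OH)2 = 171.35 g/mol → mol Ba(OH)2 = 1.8 / 171.35 = 0.01051
n = 0.0838 / 0.01051 = 7.98 ≈ 8 → Ba(OH)2·8H2O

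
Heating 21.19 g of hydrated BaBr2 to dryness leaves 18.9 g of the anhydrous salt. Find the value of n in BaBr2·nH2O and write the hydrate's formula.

BaBr2·2H2O

Mass of water lost = 21.19 − 18.9 = 2.29 g → 2.29 / 18.02 = 0.1271 mol H2O
Molar mass of BaBr2 = 297.13 g/mol → mol BaBr2 = 18.9 / 297.13 = 0.06361
n = 0.1271 / 0.06361 = 2.00 ≈ 2 → BaBr2·2H2O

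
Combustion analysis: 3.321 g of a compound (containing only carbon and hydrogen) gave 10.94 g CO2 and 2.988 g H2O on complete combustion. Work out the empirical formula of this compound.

mol C = 10.94 / 44.01 = 0.2486; mass C = 0.2486 × 12.01 = 2.985 g
mol H = 2 × (2.988 / 18.02) = 0.3316; mass H = 0.3316 × 1.008 = 0.3343 g
Ratios (÷ 0.2486): C 1.000, H 1.334
×3: C 3.00, H 4.00 → C3H4

C3H4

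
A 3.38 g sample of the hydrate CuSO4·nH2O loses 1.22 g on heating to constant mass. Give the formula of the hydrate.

CuSO4·5H2O

Mass of anhydrous CuSO4 = 3.38 − 1.22 = 2.16 g
mol H2O = 1.22 / 18.02 = 0.0677
Molar mass of CuSO4 = 159.62 g/mol → mol CuSO4 = 2.16 / 159.62 = 0.01353
n = 0.0677 / 0.01353 = 5.00 ≈ 5 → CuSO4·5H2O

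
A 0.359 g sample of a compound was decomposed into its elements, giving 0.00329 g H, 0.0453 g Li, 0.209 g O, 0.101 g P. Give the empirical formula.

H: 0.00329 g ÷ 1.008 g/mol = 0.003264 mol
Li: 0.0453 g ÷ 6.94 g/mol = 0.006527 mol
O: 0.209 g ÷ 16.00 g/mol = 0.01306 mol
P: 0.101 g ÷ 30.97 g/mol = 0.003261 mol
Smallest is P at 0.003261 mol; normalising gives H 1.001, Li 2.002, O 4.005, P 1.000
≈ 1:2:4:1 → HLi2O4P

HLi2O4P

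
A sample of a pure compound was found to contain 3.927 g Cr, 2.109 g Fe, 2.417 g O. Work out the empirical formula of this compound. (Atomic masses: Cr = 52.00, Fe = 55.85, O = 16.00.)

Cr2FeO4

n(Cr) = 3.927/52.00 = 0.07552, n(Fe) = 2.109/55.85 = 0.03776, n(O) = 2.417/16.00 = 0.1511
Ratios (÷ 0.03776): Cr 2.000, Fe 1.000, O 4.000
Ratio ≈ 2:1:4, so the empirical formula is Cr2FeO4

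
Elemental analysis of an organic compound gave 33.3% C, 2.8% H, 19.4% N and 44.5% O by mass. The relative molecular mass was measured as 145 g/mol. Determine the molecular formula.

C4H4N2O4

Assume 100 g: 33.3 g C, 2.8 g H, 19.4 g N, 44.5 g O.
C: 33.3 g ÷ 12.01 g/mol = 2.773 mol
H: 2.8 g ÷ 1.008 g/mol = 2.778 mol
N: 19.4 g ÷ 14.01 g/mol = 1.385 mol
O: 44.5 g ÷ 16.00 g/mol = 2.781 mol
Ratios (÷ 1.385): C 2.002, H 2.006, N 1.000, O 2.009
→ C2H2NO2
Empirical-formula mass = 72.05 g/mol
n = 145 / 72.05 = 2.01 ≈ 2
Molecular formula = (C2H2NO2)×2 = C4H4N2O4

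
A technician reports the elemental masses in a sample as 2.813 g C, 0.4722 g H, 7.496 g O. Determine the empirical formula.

n(C) = 2.813/12.01 = 0.2342, n(H) = 0.4722/1.008 = 0.4685, n(O) = 7.496/16.00 = 0.4685
Divide by the smallest (0.2342 mol C): C 1.000, H 2.000, O 2.000
Ratio ≈ 1:2:2, so the empirical formula is CH2O2

CH2O2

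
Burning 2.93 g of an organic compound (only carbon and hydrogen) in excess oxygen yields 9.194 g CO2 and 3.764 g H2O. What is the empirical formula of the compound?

mol C = 9.194 / 44.01 = 0.2089; mass C = 0.2089 × 12.01 = 2.509 g
mol H = 2 × (3.764 / 18.02) = 0.4178; mass H = 0.4178 × 1.008 = 0.4211 g
Divide by the smallest (0.2089 mol C): C 1.000, H 2.000
Ratio ≈ 1:2, so the empirical formula is CH2

CH2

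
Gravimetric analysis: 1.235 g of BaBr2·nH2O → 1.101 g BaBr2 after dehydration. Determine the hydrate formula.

BaBr2·2H2O

Mass of water lost = 1.235 − 1.101 = 0.134 g → 0.134 / 18.02 = 0.007436 mol H2O
Molar mass of BaBr2 = 297.13 g/mol → mol BaBr2 = 1.101 / 297.13 = 0.003705
n = 0.007436 / 0.003705 = 2.01 ≈ 2 → BaBr2·2H2O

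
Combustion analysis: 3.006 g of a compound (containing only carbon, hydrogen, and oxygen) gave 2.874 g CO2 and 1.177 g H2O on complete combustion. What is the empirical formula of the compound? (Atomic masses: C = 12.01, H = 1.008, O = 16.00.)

mol C = 2.874 / 44.01 = 0.06530; mass C = 0.06530 × 12.01 = 0.7843 g
mol H = 2 × (1.177 / 18.02) = 0.1306; mass H = 0.1306 × 1.008 = 0.1317 g
mass O = 3.006 − (0.9160) = 2.090 g → mol O = 0.1306
Smallest is C at 0.0653 mol; normalising gives C 1.000, H 2.000, O 2.000
Ratio ≈ 1:2:2, so the empirical formula is CH2O2

CH2O2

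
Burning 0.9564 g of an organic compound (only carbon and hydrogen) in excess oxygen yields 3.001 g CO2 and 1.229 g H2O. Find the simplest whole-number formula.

mol C = 3.001 / 44.01 = 0.06819; mass C = 0.06819 × 12.01 = 0.8190 g
mol H = 2 × (1.229 / 18.02) = 0.1364; mass H = 0.1364 × 1.008 = 0.1375 g
Smallest is C at 0.06819 mol; normalising gives C 1.000, H 2.000
Ratio ≈ 1:2, so the empirical formula is CH2

CH2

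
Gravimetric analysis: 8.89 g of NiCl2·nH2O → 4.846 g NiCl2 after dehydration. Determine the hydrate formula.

NiCl2·6H2O

Mass of water lost = 8.89 − 4.846 = 4.044 g → 4.044 / 18.02 = 0.2244 mol H2O
Molar mass of NiCl2 = 129.59 g/mol → mol NiCl2 = 4.846 / 129.59 = 0.03739
n = 0.2244 / 0.03739 = 6.00 ≈ 6 → NiCl2·6H2O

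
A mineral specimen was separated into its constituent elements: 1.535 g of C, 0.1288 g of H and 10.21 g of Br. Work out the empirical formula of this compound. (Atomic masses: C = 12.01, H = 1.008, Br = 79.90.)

n(C) = 1.535/12.01 = 0.1278, n(H) = 0.1288/1.008 = 0.1278, n(Br) = 10.21/79.90 = 0.1278
Divide by the smallest (0.1278 mol H): C 1.000, H 1.000, Br 1.000
≈ 1:1:1 → CHBr

CHBr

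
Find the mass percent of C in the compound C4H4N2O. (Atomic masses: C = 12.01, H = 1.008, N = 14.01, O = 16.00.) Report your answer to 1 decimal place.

Molar mass = 4(12.01) + 4(1.008) + 2(14.01) + 1(16.00) = 96.092 g/mol
Mass of C per mole = 4 × 12.01 = 48.040 g
% C = 48.040 / 96.092 × 100 = 50.0%

50.0%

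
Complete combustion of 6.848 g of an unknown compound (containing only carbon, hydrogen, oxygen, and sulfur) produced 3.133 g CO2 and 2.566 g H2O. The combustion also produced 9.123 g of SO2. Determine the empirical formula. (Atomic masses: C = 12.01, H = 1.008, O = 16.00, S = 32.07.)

CH4OS2

mol C = 3.133 / 44.01 = 0.07119; mass C = 0.07119 × 12.01 = 0.8550 g
mol H = 2 × (2.566 / 18.02) = 0.2848; mass H = 0.2848 × 1.008 = 0.2871 g
mol S = 9.123 / 64.07 = 0.1424; mass S = 4.566 g
mass O = 6.848 − (5.709) = 1.139 g → mol O = 0.07122
Divide by the smallest (0.07119 mol C): C 1.000, H 4.001, O 1.000, S 2.000
→ CH4OS2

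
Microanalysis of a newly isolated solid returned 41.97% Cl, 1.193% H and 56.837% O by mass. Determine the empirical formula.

Assume 100 g: 41.97 g Cl, 1.193 g H, 56.837 g O.
Moles — Cl: 41.97 / 35.45 = 1.184 mol; H: 1.193 / 1.008 = 1.184 mol; O: 56.837 / 16.00 = 3.552 mol
Divide by the smallest (1.184 mol H): Cl 1.000, H 1.000, O 3.001
→ ClHO3

ClHO3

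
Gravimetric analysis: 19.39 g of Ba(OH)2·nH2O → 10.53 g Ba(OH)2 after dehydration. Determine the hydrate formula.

Ba(OH)2·8H2O

Mass of water lost = 19.39 − 10.53 = 8.86 g → 8.86 / 18.02 = 0.4917 mol H2O
Molar mass of Ba(OH)2 = 171.35 g/mol → mol Ba(OH)2 = 10.53 / 171.35 = 0.06145
n = 0.4917 / 0.06145 = 8.00 ≈ 8 → Ba(OH)2·8H2O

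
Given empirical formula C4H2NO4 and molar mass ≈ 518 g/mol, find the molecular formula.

C16H8N4O16

Empirical-formula mass = 128.07 g/mol
n = 518 / 128.07 = 4.04 ≈ 4
Molecular formula = (C4H2NO4)4 = C16H8N4O16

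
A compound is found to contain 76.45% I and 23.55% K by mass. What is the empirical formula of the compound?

Assume 100 g: 76.45 g I, 23.55 g K.
n(I) = 76.45/126.90 = 0.6024, n(K) = 23.55/39.10 = 0.6023
Divide by the smallest (0.6023 mol K): I 1.000, K 1.000
→ IK

IK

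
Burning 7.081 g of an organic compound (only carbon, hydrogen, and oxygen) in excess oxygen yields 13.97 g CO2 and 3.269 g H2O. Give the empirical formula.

mol C = 13.97 / 44.01 = 0.3174; mass C = 0.3174 × 12.01 = 3.812 g
mol H = 2 × (3.269 / 18.02) = 0.3628; mass H = 0.3628 × 1.008 = 0.3657 g
mass O = 7.081 − (4.178) = 2.903 g → mol O = 0.1814
Ratios (÷ 0.1814): C 1.750, H 2.000, O 1.000
Scaling by 4: C 7.00, H 8.00, O 4.00 → C7H8O4

C7H8O4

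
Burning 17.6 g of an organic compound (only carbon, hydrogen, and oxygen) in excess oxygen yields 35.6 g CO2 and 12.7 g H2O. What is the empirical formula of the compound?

C4H7O2

mol C = 35.6 / 44.01 = 0.8089; mass C = 0.8089 × 12.01 = 9.715 g
mol H = 2 × (12.7 / 18.02) = 1.410; mass H = 1.410 × 1.008 = 1.421 g
mass O = 17.6 − (11.14) = 6.464 g → mol O = 0.4040
Ratios (÷ 0.404): C 2.002, H 3.489, O 1.000
×2: C 4.00, H 6.98, O 2.00 → C4H7O2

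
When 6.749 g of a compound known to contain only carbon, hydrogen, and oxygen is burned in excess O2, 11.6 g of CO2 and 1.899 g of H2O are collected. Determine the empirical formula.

mol C = 11.6 / 44.01 = 0.2636; mass C = 0.2636 × 12.01 = 3.166 g
mol H = 2 × (1.899 / 18.02) = 0.2108; mass H = 0.2108 × 1.008 = 0.2125 g
mass O = 6.749 − (3.378) = 3.371 g → mol O = 0.2107
Ratios (÷ 0.2107): C 1.251, H 1.000, O 1.000
Scaling by 4: C 5.00, H 4.00, O 4.00 → C5H4O4

C5H4O4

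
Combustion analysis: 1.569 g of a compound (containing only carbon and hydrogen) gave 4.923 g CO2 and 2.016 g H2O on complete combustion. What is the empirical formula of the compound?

CH2

mol C = 4.923 / 44.01 = 0.1119; mass C = 0.1119 × 12.01 = 1.343 g
mol H = 2 × (2.016 / 18.02) = 0.2238; mass H = 0.2238 × 1.008 = 0.2255 g
Smallest is C at 0.1119 mol; normalising gives C 1.000, H 2.000
Ratio ≈ 1:2, so the empirical formula is CH2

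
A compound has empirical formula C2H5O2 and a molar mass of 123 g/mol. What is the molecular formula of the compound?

Empirical-formula mass = 61.06 g/mol
n = 123 / 61.06 = 2.01 ≈ 2
Molecular formula = (C2H5O2)2 = C4H10O4

C4H10O4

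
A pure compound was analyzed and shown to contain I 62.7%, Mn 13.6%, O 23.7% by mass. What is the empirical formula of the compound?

Assume 100 g: 62.7 g I, 13.6 g Mn, 23.7 g O.
I: 62.7 g ÷ 126.90 g/mol = 0.4941 mol
Mn: 13.6 g ÷ 54.94 g/mol = 0.2475 mol
O: 23.7 g ÷ 16.00 g/mol = 1.481 mol
Divide by the smallest (0.2475 mol Mn): I 1.996, Mn 1.000, O 5.984
Ratio ≈ 2:1:6, so the empirical formula is I2MnO6

I2MnO6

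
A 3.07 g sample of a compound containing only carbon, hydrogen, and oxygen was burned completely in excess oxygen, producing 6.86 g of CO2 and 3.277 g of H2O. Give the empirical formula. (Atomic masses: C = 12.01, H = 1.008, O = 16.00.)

mol C = 6.86 / 44.01 = 0.1559; mass C = 0.1559 × 12.01 = 1.872 g
mol H = 2 × (3.277 / 18.02) = 0.3637; mass H = 0.3637 × 1.008 = 0.3666 g
mass O = 3.07 − (2.239) = 0.8313 g → mol O = 0.05196
Ratios (÷ 0.05196): C 3.000, H 7.000, O 1.000
≈ 3:7:1 → C3H7O

C3H7O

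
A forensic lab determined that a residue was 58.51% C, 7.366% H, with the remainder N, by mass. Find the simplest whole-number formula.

Assume 100 g: 58.51 g C, 7.366 g H, 34.124 g N.
n(C) = 58.51/12.01 = 4.872, n(H) = 7.366/1.008 = 7.308, n(N) = 34.124/14.01 = 2.436
Ratios (÷ 2.436): C 2.000, H 3.000, N 1.000
Ratio ≈ 2:3:1, so the empirical formula is C2H3N

C2H3N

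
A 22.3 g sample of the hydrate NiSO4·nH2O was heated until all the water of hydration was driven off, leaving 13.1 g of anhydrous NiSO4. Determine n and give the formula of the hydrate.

NiSO4·6H2O

Mass of water lost = 22.3 − 13.1 = 9.2 g → 9.2 / 18.02 = 0.5105 mol H2O
Molar mass of NiSO4 = 154.76 g/mol → mol NiSO4 = 13.1 / 154.76 = 0.08465
n = 0.5105 / 0.08465 = 6.03 ≈ 6 → NiSO4·6H2O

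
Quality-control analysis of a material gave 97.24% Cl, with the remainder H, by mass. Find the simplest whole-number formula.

Assume 100 g: 97.24 g Cl, 2.76 g H.
Cl: 97.24 g ÷ 35.45 g/mol = 2.743 mol
H: 2.76 g ÷ 1.008 g/mol = 2.738 mol
Smallest is H at 2.738 mol; normalising gives Cl 1.002, H 1.000
→ ClH

ClH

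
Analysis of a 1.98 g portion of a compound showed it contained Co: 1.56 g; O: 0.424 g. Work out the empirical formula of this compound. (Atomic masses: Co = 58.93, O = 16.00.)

Moles — Co: 1.56 / 58.93 = 0.02647 mol; O: 0.424 / 16.00 = 0.0265 mol
Smallest is Co at 0.02647 mol; normalising gives Co 1.000, O 1.001
→ CoO

CoO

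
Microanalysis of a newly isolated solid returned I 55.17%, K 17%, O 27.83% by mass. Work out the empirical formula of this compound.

IKO4

Assume 100 g: 55.17 g I, 17 g K, 27.83 g O.
I: 55.17 g ÷ 126.90 g/mol = 0.4348 mol
K: 17 g ÷ 39.10 g/mol = 0.4348 mol
O: 27.83 g ÷ 16.00 g/mol = 1.739 mol
Smallest is I at 0.4348 mol; normalising gives I 1.000, K 1.000, O 4.001
≈ 1:1:4 → IKO4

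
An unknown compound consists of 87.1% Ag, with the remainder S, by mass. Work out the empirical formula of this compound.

Assume 100 g: 87.1 g Ag, 12.9 g S.
n(Ag) = 87.1/107.87 = 0.8075, n(S) = 12.9/32.07 = 0.4022
Ratios (÷ 0.4022): Ag 2.007, S 1.000
≈ 2:1 → Ag2S

Ag2S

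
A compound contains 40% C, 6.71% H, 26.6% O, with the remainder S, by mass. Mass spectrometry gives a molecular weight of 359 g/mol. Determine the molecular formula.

Assume 100 g: 40 g C, 6.71 g H, 26.6 g O, 26.69 g S.
Moles — C: 40 / 12.01 = 3.331 mol; H: 6.71 / 1.008 = 6.657 mol; O: 26.6 / 16.00 = 1.663 mol; S: 26.69 / 32.07 = 0.8322 mol
Divide by the smallest (0.8322 mol S): C 4.002, H 7.999, O 1.998, S 1.000
→ C4H8O2S
Empirical-formula mass = 120.17 g/mol
n = 359 / 120.17 = 2.99 ≈ 3
Molecular formula = (C4H8O2S)×3 = C12H24O6S3

C12H24O6S3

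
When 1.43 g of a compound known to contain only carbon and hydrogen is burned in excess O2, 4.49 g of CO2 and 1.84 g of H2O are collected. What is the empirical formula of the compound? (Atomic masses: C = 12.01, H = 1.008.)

CH2

mol C = 4.49 / 44.01 = 0.1020; mass C = 0.1020 × 12.01 = 1.225 g
mol H = 2 × (1.84 / 18.02) = 0.2042; mass H = 0.2042 × 1.008 = 0.2059 g
Ratios (÷ 0.102): C 1.000, H 2.002
→ CH2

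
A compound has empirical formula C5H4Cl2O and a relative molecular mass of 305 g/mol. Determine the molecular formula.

Empirical-formula mass = 150.98 g/mol
n = 305 / 150.98 = 2.02 ≈ 2
Molecular formula = (C5H4Cl2O)2 = C10H8Cl4O2

C10H8Cl4O2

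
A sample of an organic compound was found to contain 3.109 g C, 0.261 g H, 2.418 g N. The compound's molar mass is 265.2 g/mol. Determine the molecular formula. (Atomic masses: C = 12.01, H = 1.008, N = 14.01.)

C12H12N8

C: 3.109 g ÷ 12.01 g/mol = 0.2589 mol
H: 0.261 g ÷ 1.008 g/mol = 0.2589 mol
N: 2.418 g ÷ 14.01 g/mol = 0.1726 mol
Ratios (÷ 0.1726): C 1.500, H 1.500, N 1.000
Scaling by 2: C 3.00, H 3.00, N 2.00 → C3H3N2
Empirical-formula mass = 67.07 g/mol
n = 265.2 / 67.07 = 3.95 ≈ 4
Molecular formula = (C3H3N2)×4 = C12H12N8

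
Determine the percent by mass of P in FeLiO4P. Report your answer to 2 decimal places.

19.63%

Molar mass = 1(55.85) + 1(6.94) + 4(16.00) + 1(30.97) = 157.760 g/mol
Mass of P per mole = 1 × 30.97 = 30.970 g
% P = 30.970 / 157.760 × 100 = 19.63%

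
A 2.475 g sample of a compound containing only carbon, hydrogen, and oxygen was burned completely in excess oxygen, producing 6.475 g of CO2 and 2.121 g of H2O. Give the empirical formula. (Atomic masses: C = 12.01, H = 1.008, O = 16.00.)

C5H8O

mol C = 6.475 / 44.01 = 0.1471; mass C = 0.1471 × 12.01 = 1.767 g
mol H = 2 × (2.121 / 18.02) = 0.2354; mass H = 0.2354 × 1.008 = 0.2373 g
mass O = 2.475 − (2.004) = 0.4707 g → mol O = 0.02942
Ratios (÷ 0.02942): C 5.001, H 8.001, O 1.000
≈ 5:8:1 → C5H8O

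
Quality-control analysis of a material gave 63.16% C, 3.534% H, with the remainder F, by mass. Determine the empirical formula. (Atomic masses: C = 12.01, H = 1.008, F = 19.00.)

Assume 100 g: 63.16 g C, 3.534 g H, 33.306 g F.
C: 63.16 g ÷ 12.01 g/mol = 5.259 mol
H: 3.534 g ÷ 1.008 g/mol = 3.506 mol
F: 33.306 g ÷ 19.00 g/mol = 1.753 mol
Smallest is F at 1.753 mol; normalising gives C 3.000, H 2.000, F 1.000
Ratio ≈ 3:2:1, so the empirical formula is C3H2F

C3H2F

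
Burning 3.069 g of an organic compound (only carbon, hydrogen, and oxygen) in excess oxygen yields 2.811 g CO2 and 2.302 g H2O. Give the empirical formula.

mol C = 2.811 / 44.01 = 0.06387; mass C = 0.06387 × 12.01 = 0.7671 g
mol H = 2 × (2.302 / 18.02) = 0.2555; mass H = 0.2555 × 1.008 = 0.2575 g
mass O = 3.069 − (1.025) = 2.044 g → mol O = 0.1278
Smallest is C at 0.06387 mol; normalising gives C 1.000, H 4.000, O 2.000
≈ 1:4:2 → CH4O2

CH4O2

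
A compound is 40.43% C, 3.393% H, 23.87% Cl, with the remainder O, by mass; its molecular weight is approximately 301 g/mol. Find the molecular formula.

C10H10Cl2O6

Assume 100 g: 40.43 g C, 3.393 g H, 23.87 g Cl, 32.307 g O.
Moles — C: 40.43 / 12.01 = 3.366 mol; H: 3.393 / 1.008 = 3.366 mol; Cl: 23.87 / 35.45 = 0.6733 mol; O: 32.307 / 16.00 = 2.019 mol
Smallest is Cl at 0.6733 mol; normalising gives C 4.999, H 4.999, Cl 1.000, O 2.999
Ratio ≈ 5:5:1:3, so the empirical formula is C5H5ClO3
Empirical-formula mass = 148.54 g/mol
n = 301 / 148.54 = 2.03 ≈ 2
Molecular formula = (C5H5ClO3)×2 = C10H10Cl2O6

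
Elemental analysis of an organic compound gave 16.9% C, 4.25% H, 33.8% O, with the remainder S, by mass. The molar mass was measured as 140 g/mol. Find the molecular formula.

C2H6O3S2

Assume 100 g: 16.9 g C, 4.25 g H, 33.8 g O, 45.05 g S.
C: 16.9 g ÷ 12.01 g/mol = 1.407 mol
H: 4.25 g ÷ 1.008 g/mol = 4.216 mol
O: 33.8 g ÷ 16.00 g/mol = 2.112 mol
S: 45.05 g ÷ 32.07 g/mol = 1.405 mol
Divide by the smallest (1.405 mol S): C 1.002, H 3.001, O 1.504, S 1.000
Scaling by 2: C 2.00, H 6.00, O 3.01, S 2.00 → C2H6O3S2
Empirical-formula mass = 142.21 g/mol
n = 140 / 142.21 = 0.98 ≈ 1
Molecular formula = empirical formula = C2H6O3S2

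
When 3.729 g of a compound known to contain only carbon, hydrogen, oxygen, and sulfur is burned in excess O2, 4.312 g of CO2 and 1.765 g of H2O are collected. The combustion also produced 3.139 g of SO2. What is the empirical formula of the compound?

C2H4OS

mol C = 4.312 / 44.01 = 0.09798; mass C = 0.09798 × 12.01 = 1.177 g
mol H = 2 × (1.765 / 18.02) = 0.1959; mass H = 0.1959 × 1.008 = 0.1975 g
mol S = 3.139 / 64.07 = 0.04899; mass S = 1.571 g
mass O = 3.729 − (2.945) = 0.7836 g → mol O = 0.04898
Smallest is O at 0.04898 mol; normalising gives C 2.001, H 4.000, O 1.000, S 1.000
Ratio ≈ 2:4:1:1, so the empirical formula is C2H4OS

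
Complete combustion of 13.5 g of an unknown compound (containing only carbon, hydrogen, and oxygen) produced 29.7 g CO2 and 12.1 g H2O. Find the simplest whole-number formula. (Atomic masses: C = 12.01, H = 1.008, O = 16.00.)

C8H16O3

mol C = 29.7 / 44.01 = 0.6748; mass C = 0.6748 × 12.01 = 8.105 g
mol H = 2 × (12.1 / 18.02) = 1.343; mass H = 1.343 × 1.008 = 1.354 g
mass O = 13.5 − (9.459) = 4.041 g → mol O = 0.2526
Divide by the smallest (0.2526 mol O): C 2.672, H 5.317, O 1.000
Scaling by 3: C 8.02, H 15.95, O 3.00 → C8H16O3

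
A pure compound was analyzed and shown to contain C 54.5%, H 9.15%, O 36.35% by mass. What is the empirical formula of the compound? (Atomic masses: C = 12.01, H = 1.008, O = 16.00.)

Assume 100 g: 54.5 g C, 9.15 g H, 36.35 g O.
Moles — C: 54.5 / 12.01 = 4.538 mol; H: 9.15 / 1.008 = 9.077 mol; O: 36.35 / 16.00 = 2.272 mol
Smallest is O at 2.272 mol; normalising gives C 1.997, H 3.996, O 1.000
Ratio ≈ 2:4:1, so the empirical formula is C2H4O

C2H4O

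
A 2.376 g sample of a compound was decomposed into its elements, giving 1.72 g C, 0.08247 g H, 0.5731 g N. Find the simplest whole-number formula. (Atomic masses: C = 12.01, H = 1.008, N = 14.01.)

Moles — C: 1.72 / 12.01 = 0.1432 mol; H: 0.08247 / 1.008 = 0.08182 mol; N: 0.5731 / 14.01 = 0.04091 mol
Smallest is N at 0.04091 mol; normalising gives C 3.501, H 2.000, N 1.000
×2: C 7.00, H 4.00, N 2.00 → C7H4N2

C7H4N2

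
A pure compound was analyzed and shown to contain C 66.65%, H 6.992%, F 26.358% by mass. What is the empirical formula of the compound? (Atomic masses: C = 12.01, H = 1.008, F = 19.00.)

C4H5F

Assume 100 g: 66.65 g C, 6.992 g H, 26.358 g F.
n(C) = 66.65/12.01 = 5.55, n(H) = 6.992/1.008 = 6.937, n(F) = 26.358/19.00 = 1.387
Smallest is F at 1.387 mol; normalising gives C 4.000, H 5.000, F 1.000
→ C4H5F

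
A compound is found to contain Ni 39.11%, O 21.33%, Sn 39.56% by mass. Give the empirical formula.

Assume 100 g: 39.11 g Ni, 21.33 g O, 39.56 g Sn.
Ni: 39.11 g ÷ 58.69 g/mol = 0.6664 mol
O: 21.33 g ÷ 16.00 g/mol = 1.333 mol
Sn: 39.56 g ÷ 118.71 g/mol = 0.3332 mol
Divide by the smallest (0.3332 mol Sn): Ni 2.000, O 4.000, Sn 1.000
Ratio ≈ 2:4:1, so the empirical formula is Ni2O4Sn

Ni2O4Sn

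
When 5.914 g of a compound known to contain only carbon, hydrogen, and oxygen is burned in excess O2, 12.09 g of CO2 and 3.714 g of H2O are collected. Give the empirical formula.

C2H3O

mol C = 12.09 / 44.01 = 0.2747; mass C = 0.2747 × 12.01 = 3.299 g
mol H = 2 × (3.714 / 18.02) = 0.4122; mass H = 0.4122 × 1.008 = 0.4155 g
mass O = 5.914 − (3.715) = 2.199 g → mol O = 0.1375
Ratios (÷ 0.1375): C 1.999, H 2.999, O 1.000
≈ 2:3:1 → C2H3O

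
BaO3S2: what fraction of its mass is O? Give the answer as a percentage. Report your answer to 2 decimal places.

19.24%

Molar mass = 1(137.33) + 3(16.00) + 2(32.07) = 249.470 g/mol
Mass of O per mole = 3 × 16.00 = 48.000 g
% O = 48.000 / 249.470 × 100 = 19.24%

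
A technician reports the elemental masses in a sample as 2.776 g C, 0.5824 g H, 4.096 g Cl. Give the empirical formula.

C: 2.776 g ÷ 12.01 g/mol = 0.2311 mol
H: 0.5824 g ÷ 1.008 g/mol = 0.5778 mol
Cl: 4.096 g ÷ 35.45 g/mol = 0.1155 mol
Divide by the smallest (0.1155 mol Cl): C 2.000, H 5.001, Cl 1.000
→ C2H5Cl

C2H5Cl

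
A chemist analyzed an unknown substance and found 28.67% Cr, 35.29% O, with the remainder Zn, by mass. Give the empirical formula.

CrO4Zn

Assume 100 g: 28.67 g Cr, 35.29 g O, 36.04 g Zn.
Moles — Cr: 28.67 / 52.00 = 0.5513 mol; O: 35.29 / 16.00 = 2.206 mol; Zn: 36.04 / 65.38 = 0.5512 mol
Smallest is Zn at 0.5512 mol; normalising gives Cr 1.000, O 4.001, Zn 1.000
≈ 1:4:1 → CrO4Zn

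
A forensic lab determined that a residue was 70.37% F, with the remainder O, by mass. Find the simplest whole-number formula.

F2O

Assume 100 g: 70.37 g F, 29.63 g O.
F: 70.37 g ÷ 19.00 g/mol = 3.704 mol
O: 29.63 g ÷ 16.00 g/mol = 1.852 mol
Smallest is O at 1.852 mol; normalising gives F 2.000, O 1.000
≈ 2:1 → F2O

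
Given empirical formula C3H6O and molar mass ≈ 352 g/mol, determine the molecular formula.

C18H36O6

Empirical-formula mass = 58.08 g/mol
n = 352 / 58.08 = 6.06 ≈ 6
Molecular formula = (C3H6O)6 = C18H36O6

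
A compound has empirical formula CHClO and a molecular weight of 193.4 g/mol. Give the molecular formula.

C3H3Cl3O3

Empirical-formula mass = 64.47 g/mol
n = 193.4 / 64.47 = 3.00 ≈ 3
Molecular formula = (CHClO)3 = C3H3Cl3O3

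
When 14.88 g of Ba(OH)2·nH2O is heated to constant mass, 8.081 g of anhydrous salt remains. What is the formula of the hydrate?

Ba(OH)2·8H2O

Mass of water lost = 14.88 − 8.081 = 6.799 g → 6.799 / 18.02 = 0.3773 mol H2O
Molar mass of Ba(OH)2 = 171.35 g/mol → mol Ba(OH)2 = 8.081 / 171.35 = 0.04716
n = 0.3773 / 0.04716 = 8.00 ≈ 8 → Ba(OH)2·8H2O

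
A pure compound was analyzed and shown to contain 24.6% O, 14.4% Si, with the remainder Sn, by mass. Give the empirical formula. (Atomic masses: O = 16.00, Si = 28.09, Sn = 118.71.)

O3SiSn

Assume 100 g: 24.6 g O, 14.4 g Si, 61 g Sn.
Moles — O: 24.6 / 16.00 = 1.538 mol; Si: 14.4 / 28.09 = 0.5126 mol; Sn: 61 / 118.71 = 0.5139 mol
Divide by the smallest (0.5126 mol Si): O 2.999, Si 1.000, Sn 1.002
Ratio ≈ 3:1:1, so the empirical formula is O3SiSn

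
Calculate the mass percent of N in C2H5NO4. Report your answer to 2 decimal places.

13.08%

Molar mass = 2(12.01) + 5(1.008) + 1(14.01) + 4(16.00) = 107.070 g/mol
Mass of N per mole = 1 × 14.01 = 14.010 g
% N = 14.010 / 107.070 × 100 = 13.08%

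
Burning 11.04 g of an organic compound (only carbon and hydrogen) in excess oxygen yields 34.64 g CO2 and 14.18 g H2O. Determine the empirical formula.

CH2

mol C = 34.64 / 44.01 = 0.7871; mass C = 0.7871 × 12.01 = 9.453 g
mol H = 2 × (14.18 / 18.02) = 1.574; mass H = 1.574 × 1.008 = 1.586 g
Ratios (÷ 0.7871): C 1.000, H 2.000
Ratio ≈ 1:2, so the empirical formula is CH2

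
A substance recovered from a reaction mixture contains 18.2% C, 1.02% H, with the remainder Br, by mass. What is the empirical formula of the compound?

C3H2Br2

Assume 100 g: 18.2 g C, 1.02 g H, 80.78 g Br.
C: 18.2 g ÷ 12.01 g/mol = 1.515 mol
H: 1.02 g ÷ 1.008 g/mol = 1.012 mol
Br: 80.78 g ÷ 79.90 g/mol = 1.011 mol
Divide by the smallest (1.011 mol Br): C 1.499, H 1.001, Br 1.000
Multiply by 2: C 3.00, H 2.00, Br 2.00 → C3H2Br2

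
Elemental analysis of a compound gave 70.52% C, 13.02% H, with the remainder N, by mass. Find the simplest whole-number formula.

C5H11N

Assume 100 g: 70.52 g C, 13.02 g H, 16.46 g N.
n(C) = 70.52/12.01 = 5.872, n(H) = 13.02/1.008 = 12.92, n(N) = 16.46/14.01 = 1.175
Smallest is N at 1.175 mol; normalising gives C 4.998, H 10.994, N 1.000
→ C5H11N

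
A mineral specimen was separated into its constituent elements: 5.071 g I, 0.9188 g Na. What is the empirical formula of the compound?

INa

I: 5.071 g ÷ 126.90 g/mol = 0.03996 mol
Na: 0.9188 g ÷ 22.99 g/mol = 0.03997 mol
Divide by the smallest (0.03996 mol I): I 1.000, Na 1.000
≈ 1:1 → INa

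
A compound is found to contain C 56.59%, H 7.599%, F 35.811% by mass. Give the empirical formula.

C5H8F2

Assume 100 g: 56.59 g C, 7.599 g H, 35.811 g F.
C: 56.59 g ÷ 12.01 g/mol = 4.712 mol
H: 7.599 g ÷ 1.008 g/mol = 7.539 mol
F: 35.811 g ÷ 19.00 g/mol = 1.885 mol
Ratios (÷ 1.885): C 2.500, H 4.000, F 1.000
×2: C 5.00, H 8.00, F 2.00 → C5H8F2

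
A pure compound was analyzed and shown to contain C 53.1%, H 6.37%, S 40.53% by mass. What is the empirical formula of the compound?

Assume 100 g: 53.1 g C, 6.37 g H, 40.53 g S.
Moles — C: 53.1 / 12.01 = 4.421 mol; H: 6.37 / 1.008 = 6.319 mol; S: 40.53 / 32.07 = 1.264 mol
Smallest is S at 1.264 mol; normalising gives C 3.498, H 5.000, S 1.000
Multiply by 2: C 7.00, H 10.00, S 2.00 → C7H10S2

C7H10S2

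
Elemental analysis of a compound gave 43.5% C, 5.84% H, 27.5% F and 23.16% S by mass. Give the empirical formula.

C5H8F2S

Assume 100 g: 43.5 g C, 5.84 g H, 27.5 g F, 23.16 g S.
n(C) = 43.5/12.01 = 3.622, n(H) = 5.84/1.008 = 5.794, n(F) = 27.5/19.00 = 1.447, n(S) = 23.16/32.07 = 0.7222
Smallest is S at 0.7222 mol; normalising gives C 5.015, H 8.023, F 2.004, S 1.000
Ratio ≈ 5:8:2:1, so the empirical formula is C5H8F2S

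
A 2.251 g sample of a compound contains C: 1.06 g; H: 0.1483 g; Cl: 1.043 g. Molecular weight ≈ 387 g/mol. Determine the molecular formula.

C15H25Cl5

Moles — C: 1.06 / 12.01 = 0.08826 mol; H: 0.1483 / 1.008 = 0.1471 mol; Cl: 1.043 / 35.45 = 0.02942 mol
Divide by the smallest (0.02942 mol Cl): C 3.000, H 5.000, Cl 1.000
→ C3H5Cl
Empirical-formula mass = 76.52 g/mol
n = 387 / 76.52 = 5.06 ≈ 5
Molecular formula = (C3H5Cl)×5 = C15H25Cl5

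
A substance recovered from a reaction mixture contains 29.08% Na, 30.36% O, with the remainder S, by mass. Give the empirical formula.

Na2O3S2

Assume 100 g: 29.08 g Na, 30.36 g O, 40.56 g S.
Na: 29.08 g ÷ 22.99 g/mol = 1.265 mol
O: 30.36 g ÷ 16.00 g/mol = 1.897 mol
S: 40.56 g ÷ 32.07 g/mol = 1.265 mol
Divide by the smallest (1.265 mol S): Na 1.000, O 1.500, S 1.000
×2: Na 2.00, O 3.00, S 2.00 → Na2O3S2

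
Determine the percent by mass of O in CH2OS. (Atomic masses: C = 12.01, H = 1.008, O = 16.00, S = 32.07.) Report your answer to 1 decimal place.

Molar mass = 1(12.01) + 2(1.008) + 1(16.00) + 1(32.07) = 62.096 g/mol
Mass of O per mole = 1 × 16.00 = 16.000 g
% O = 16.000 / 62.096 × 100 = 25.8%

25.8%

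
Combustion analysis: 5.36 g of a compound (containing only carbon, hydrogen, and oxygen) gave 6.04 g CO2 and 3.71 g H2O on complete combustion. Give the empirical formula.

C2H6O3

mol C = 6.04 / 44.01 = 0.1372; mass C = 0.1372 × 12.01 = 1.648 g
mol H = 2 × (3.71 / 18.02) = 0.4118; mass H = 0.4118 × 1.008 = 0.4151 g
mass O = 5.36 − (2.063) = 3.297 g → mol O = 0.2060
Ratios (÷ 0.1372): C 1.000, H 3.000, O 1.501
Scaling by 2: C 2.00, H 6.00, O 3.00 → C2H6O3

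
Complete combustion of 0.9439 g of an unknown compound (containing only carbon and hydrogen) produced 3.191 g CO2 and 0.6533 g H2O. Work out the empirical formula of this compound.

CH

mol C = 3.191 / 44.01 = 0.07251; mass C = 0.07251 × 12.01 = 0.8708 g
mol H = 2 × (0.6533 / 18.02) = 0.07251; mass H = 0.07251 × 1.008 = 0.07309 g
Divide by the smallest (0.07251 mol C): C 1.000, H 1.000
→ CH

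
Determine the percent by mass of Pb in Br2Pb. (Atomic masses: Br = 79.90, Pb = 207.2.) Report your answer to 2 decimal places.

56.46%

Molar mass = 2(79.90) + 1(207.2) = 367.000 g/mol
Mass of Pb per mole = 1 × 207.2 = 207.200 g
% Pb = 207.200 / 367.000 × 100 = 56.46%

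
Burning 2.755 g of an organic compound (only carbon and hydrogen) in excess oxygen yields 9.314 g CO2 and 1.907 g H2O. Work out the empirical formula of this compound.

mol C = 9.314 / 44.01 = 0.2116; mass C = 0.2116 × 12.01 = 2.542 g
mol H = 2 × (1.907 / 18.02) = 0.2117; mass H = 0.2117 × 1.008 = 0.2133 g
Smallest is C at 0.2116 mol; normalising gives C 1.000, H 1.000
≈ 1:1 → CH

CH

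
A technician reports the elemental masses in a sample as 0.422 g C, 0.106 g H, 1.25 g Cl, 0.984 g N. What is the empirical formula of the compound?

n(C) = 0.422/12.01 = 0.03514, n(H) = 0.106/1.008 = 0.1052, n(Cl) = 1.25/35.45 = 0.03526, n(N) = 0.984/14.01 = 0.07024
Smallest is C at 0.03514 mol; normalising gives C 1.000, H 2.993, Cl 1.004, N 1.999
→ CH3ClN2

CH3ClN2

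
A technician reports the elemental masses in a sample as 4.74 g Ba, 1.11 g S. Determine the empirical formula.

Ba: 4.74 g ÷ 137.33 g/mol = 0.03452 mol
S: 1.11 g ÷ 32.07 g/mol = 0.03461 mol
Smallest is Ba at 0.03452 mol; normalising gives Ba 1.000, S 1.003
→ BaS

BaS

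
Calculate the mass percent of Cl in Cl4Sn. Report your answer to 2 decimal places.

Molar mass = 4(35.45) + 1(118.71) = 260.510 g/mol
Mass of Cl per mole = 4 × 35.45 = 141.800 g
% Cl = 141.800 / 260.510 × 100 = 54.43%

54.43%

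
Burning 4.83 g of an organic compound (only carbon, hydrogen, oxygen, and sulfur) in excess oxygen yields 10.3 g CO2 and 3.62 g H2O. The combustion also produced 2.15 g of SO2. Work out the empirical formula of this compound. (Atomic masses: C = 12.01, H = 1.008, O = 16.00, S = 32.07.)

C7H12OS

mol C = 10.3 / 44.01 = 0.2340; mass C = 0.2340 × 12.01 = 2.811 g
mol H = 2 × (3.62 / 18.02) = 0.4018; mass H = 0.4018 × 1.008 = 0.4050 g
mol S = 2.15 / 64.07 = 0.03356; mass S = 1.076 g
mass O = 4.83 − (4.292) = 0.5380 g → mol O = 0.03363
Ratios (÷ 0.03356): C 6.974, H 11.973, O 1.002, S 1.000
≈ 7:12:1:1 → C7H12OS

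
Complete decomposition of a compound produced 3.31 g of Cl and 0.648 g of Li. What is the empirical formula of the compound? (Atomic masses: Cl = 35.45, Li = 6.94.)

ClLi

Moles — Cl: 3.31 / 35.45 = 0.09337 mol; Li: 0.648 / 6.94 = 0.09337 mol
Smallest is Cl at 0.09337 mol; normalising gives Cl 1.000, Li 1.000
≈ 1:1 → ClLi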